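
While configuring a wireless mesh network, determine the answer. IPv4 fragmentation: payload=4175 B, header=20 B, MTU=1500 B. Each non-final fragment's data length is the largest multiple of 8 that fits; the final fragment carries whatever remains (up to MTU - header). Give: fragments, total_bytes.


Max data per non-final fragment = floor((MTU - header)/8)*8 = floor((1500 - 20)/8)*8 = floor(1480/8)*8 = 1480 B
Final fragment needs no 8-byte alignment: it can carry up to MTU - header = 1480 B
Non-final fragments needed = ceil((payload - 1480) / 1480) = ceil(2695/1480) = ceil(1.8209) = 2
Number of fragments = 2 + 1 = 3
Fragment sizes (data): 2 * 1480 B + 1215 B (last, 1215 <= 1480 OK)
Total bytes sent = payload + n_frags * header = 4175 + 3*20 = 4175 + 60 = 4235 B

3, 4235


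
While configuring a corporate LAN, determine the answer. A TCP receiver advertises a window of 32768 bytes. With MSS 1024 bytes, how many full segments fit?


Given: RWND = 32768 bytes, MSS = 1024 bytes
Full segments = floor(RWND / MSS)
Full segments = floor(32768 / 1024)
Full segments = floor(32.0) = 32

32


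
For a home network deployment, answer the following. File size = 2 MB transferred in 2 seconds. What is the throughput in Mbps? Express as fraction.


Given: file = 2 MB, time = 2 s
File in Mb = 2 * 8 = 16 Mb
Throughput = 16 / 2 Mbps
Throughput = 8 Mbps

8


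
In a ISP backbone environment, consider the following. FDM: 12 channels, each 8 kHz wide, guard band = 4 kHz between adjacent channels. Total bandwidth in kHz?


Given: 12 channels, 8 kHz each, guard = 4 kHz
Channel bandwidth = 12 * 8 = 96 kHz
Guard bands = 11 gaps * 4 kHz = 44 kHz
Total = 96 + 44 = 140 kHz

140


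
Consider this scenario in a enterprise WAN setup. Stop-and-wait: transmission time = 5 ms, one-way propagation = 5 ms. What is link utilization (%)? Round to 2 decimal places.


Given: Ttrans = 5 ms, Tprop = 5 ms
RTT = 2 * Tprop = 2 * 5 = 10 ms
U = Ttrans / (Ttrans + RTT)
U = 5 / (5 + 10)
U = 5 / 15 = 0.333333
U% = 33.33%

33.33


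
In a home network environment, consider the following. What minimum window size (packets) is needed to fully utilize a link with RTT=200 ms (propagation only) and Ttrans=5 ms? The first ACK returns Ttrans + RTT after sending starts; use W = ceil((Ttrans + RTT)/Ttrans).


Given: Ttrans = 5 ms, RTT = 200 ms (= 2 * Tprop, Tprop = 100 ms)
Time until first ACK returns = Ttrans + RTT = 5 + 200 = 205 ms
Need W * Ttrans >= Ttrans + RTT  ->  W >= (Ttrans + RTT) / Ttrans
(Ttrans + RTT) / Ttrans = 205 / 5 = 41
W_min = ceil(41) = 41

41


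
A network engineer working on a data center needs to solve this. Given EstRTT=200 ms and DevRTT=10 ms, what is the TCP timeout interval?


Given: EstRTT = 200 ms, DevRTT = 10 ms
Timeout = EstRTT + 4 * DevRTT
4 * DevRTT = 4 * 10 = 40
Timeout = 200 + 40 = 240 ms

240


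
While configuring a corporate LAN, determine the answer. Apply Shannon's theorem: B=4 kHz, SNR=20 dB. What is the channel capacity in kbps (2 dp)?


Given: B = 4 kHz, SNR = 20 dB
SNR linear = 10^(20/10) = 100
1 + SNR = 101
log2(101) = 6.6582114828
C = 4 * 1000 * 6.6582114828 = 26632.8459 bps
C = 26.632846 kbps -> 26.63 kbps (2 dp)

26.63


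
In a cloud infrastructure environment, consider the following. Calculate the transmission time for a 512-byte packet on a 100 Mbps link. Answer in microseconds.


Given: packet = 512 bytes, bandwidth = 100 Mbps
Packet in bits = 512 * 8 = 4096 bits
Bandwidth = 100 * 10^6 = 100000000 bps
Time = 4096 / 100000000 seconds
Time in us = 4096 * 10^6 / 100000000 = 40.96

40.96


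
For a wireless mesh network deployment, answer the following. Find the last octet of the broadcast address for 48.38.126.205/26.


Given: IP = 48.38.126.205, prefix = /26
Host bits = 32 - 26 = 6
Network last octet = 205 AND mask = 192
Host part size = 2^6 - 1 = 63
Broadcast last octet = 192 OR 63 = 255

255


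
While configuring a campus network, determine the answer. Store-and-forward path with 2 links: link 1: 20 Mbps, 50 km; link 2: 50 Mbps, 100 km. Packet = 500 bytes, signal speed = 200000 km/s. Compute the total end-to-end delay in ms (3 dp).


Packet = 500 bytes = 4000 bits. Store-and-forward: sum (t_trans + t_prop) per link.
Link 1: t_trans = 4000/(20*10^6) s = 0.2000 ms; t_prop = 50/200000 s = 0.2500 ms; subtotal = 0.4500 ms
Link 2: t_trans = 4000/(50*10^6) s = 0.0800 ms; t_prop = 100/200000 s = 0.5000 ms; subtotal = 0.5800 ms
End-to-end = 0.4500 + 0.5800 = 1.0300 ms -> 1.030 ms (3 dp)

1.030


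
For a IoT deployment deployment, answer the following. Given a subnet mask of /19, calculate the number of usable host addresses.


Given: subnet mask /19
Host bits = 32 - 19 = 13
Total addresses = 2^13 = 8192
Usable hosts = 8192 - 2 (network + broadcast) = 8190

8190


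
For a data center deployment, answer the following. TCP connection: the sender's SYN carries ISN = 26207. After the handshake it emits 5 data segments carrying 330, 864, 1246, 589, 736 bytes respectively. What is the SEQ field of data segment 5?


The SYN occupies sequence number ISN = 26207, so the first data byte is ISN + 1 = 26208.
SEQ of data segment i = (ISN + 1) + sum of payload sizes of segments 1..i-1.
Segment 1: SEQ = 26208, payload = 330 bytes
Segment 2: SEQ = 26538, payload = 864 bytes
Segment 3: SEQ = 27402, payload = 1246 bytes
Segment 4: SEQ = 28648, payload = 589 bytes
Segment 5: SEQ = 29237, payload = 736 bytes
SEQ of segment 5 = 26208 + 330 + 864 + 1246 + 589 = 29237

29237


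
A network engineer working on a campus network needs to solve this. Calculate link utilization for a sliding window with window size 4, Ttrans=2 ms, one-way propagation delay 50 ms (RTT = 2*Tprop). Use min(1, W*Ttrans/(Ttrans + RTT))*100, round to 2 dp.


Given: W = 4, Ttrans = 2 ms, RTT = 100 ms (= 2 * Tprop, Tprop = 50 ms)
Cycle time = Ttrans + RTT = 2 + 100 = 102 ms (first packet sent until its ACK returns)
W * Ttrans = 4 * 2 = 8 ms of sending per cycle
W * Ttrans / (Ttrans + RTT) = 8 / 102 = 0.078431
U = min(1, 0.078431) = 0.078431
U% = 7.84%

7.84


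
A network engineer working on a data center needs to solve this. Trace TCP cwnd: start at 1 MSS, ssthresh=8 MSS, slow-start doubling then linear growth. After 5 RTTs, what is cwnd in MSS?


RTT 0: cwnd = 1 MSS (initial)
RTT 1: cwnd = 2 MSS (slow start, doubled)
RTT 2: cwnd = 4 MSS (slow start, doubled)
RTT 3: cwnd = 8 MSS (slow start, doubled)
RTT 4: cwnd = 9 MSS (congestion avoidance, +1)
RTT 5: cwnd = 10 MSS (congestion avoidance, +1)

10


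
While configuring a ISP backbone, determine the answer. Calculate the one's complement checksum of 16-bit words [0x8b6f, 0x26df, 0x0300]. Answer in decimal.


Given words: [0x8b6f, 0x26df, 0x0300]
Step 1: Sum all words
Raw sum = 35695 + 9951 + 768 = 46414
One's complement = ~46414 & 0xFFFF = 19121

19121


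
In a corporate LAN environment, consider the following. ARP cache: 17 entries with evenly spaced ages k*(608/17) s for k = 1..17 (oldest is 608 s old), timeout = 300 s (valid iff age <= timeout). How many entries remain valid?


Ages are k * 608/17 s for k = 1..17 (spacing = 35.7647 s).
Entry k is valid iff k * 608/17 <= 300 iff k <= 17 * 300 / 608 = 8.3882
n_valid = floor(8.3882) = 8
(n_stale = 17 - 8 = 9)

8


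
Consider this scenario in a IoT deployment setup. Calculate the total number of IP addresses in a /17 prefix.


Given: CIDR prefix /17
Host bits = 32 - 17 = 15
Total addresses = 2^15 = 32768

32768


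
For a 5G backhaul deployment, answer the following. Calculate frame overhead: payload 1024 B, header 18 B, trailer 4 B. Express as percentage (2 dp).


Given: payload = 1024 B, header = 18 B, trailer = 4 B
Overhead bytes = header + trailer = 18 + 4 = 22
Total frame = payload + overhead = 1024 + 22 = 1046
Overhead % = 22 / 1046 * 100 = 2.1033% -> 2.10% (2 dp)

2.10


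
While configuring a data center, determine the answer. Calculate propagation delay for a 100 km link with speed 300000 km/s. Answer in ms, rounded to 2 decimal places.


Given: distance = 100 km, speed = 300000 km/s
Delay = distance / speed = 100 / 300000 seconds
Delay in ms = 100 * 1000 / 300000
Delay = 0.3333 ms
Rounded to 2 dp = 0.33 ms

0.33


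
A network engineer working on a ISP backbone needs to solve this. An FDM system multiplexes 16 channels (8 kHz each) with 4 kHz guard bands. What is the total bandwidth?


Given: 16 channels, 8 kHz each, guard = 4 kHz
Channel bandwidth = 16 * 8 = 128 kHz
Guard bands = 15 gaps * 4 kHz = 60 kHz
Total = 128 + 60 = 188 kHz

188


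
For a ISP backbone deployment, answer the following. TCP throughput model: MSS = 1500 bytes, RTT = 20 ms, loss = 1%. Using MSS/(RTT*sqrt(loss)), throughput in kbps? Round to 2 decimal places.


Given: MSS = 1500 bytes, RTT = 20 ms, loss = 1%
RTT in seconds = 20 / 1000 = 0.02
Loss rate = 1% = 0.01
sqrt(loss) = sqrt(0.01) = 0.1
Throughput (bytes/s) = 1500 / (0.02 * 0.1) = 750000.0000
Throughput (kbps) = 750000.0000 * 8 / 1000 = 6000.000000 -> 6000.00 kbps (2 dp)

6000.00


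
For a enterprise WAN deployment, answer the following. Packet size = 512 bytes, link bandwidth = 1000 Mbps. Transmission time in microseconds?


Given: packet = 512 bytes, bandwidth = 1000 Mbps
Packet in bits = 512 * 8 = 4096 bits
Bandwidth = 1000 * 10^6 = 1000000000 bps
Time = 4096 / 1000000000 seconds
Time in us = 4096 * 10^6 / 1000000000 = 4.096

4.096


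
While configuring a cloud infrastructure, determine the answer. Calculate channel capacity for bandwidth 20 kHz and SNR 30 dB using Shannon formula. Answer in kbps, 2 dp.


Given: B = 20 kHz, SNR = 30 dB
SNR linear = 10^(30/10) = 1000
1 + SNR = 1001
log2(1001) = 9.9672262588
C = 20 * 1000 * 9.9672262588 = 199344.5252 bps
C = 199.344525 kbps -> 199.34 kbps (2 dp)

199.34


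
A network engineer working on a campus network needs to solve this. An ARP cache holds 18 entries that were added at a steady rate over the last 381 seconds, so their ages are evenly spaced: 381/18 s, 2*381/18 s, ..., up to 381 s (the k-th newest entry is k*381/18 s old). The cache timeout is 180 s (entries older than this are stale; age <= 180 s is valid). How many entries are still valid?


Ages are k * 381/18 s for k = 1..18 (spacing = 21.1667 s).
Entry k is valid iff k * 381/18 <= 180 iff k <= 18 * 180 / 381 = 8.5039
n_valid = floor(8.5039) = 8
(n_stale = 18 - 8 = 10)

8


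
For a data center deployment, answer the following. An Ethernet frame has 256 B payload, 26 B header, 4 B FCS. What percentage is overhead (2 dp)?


Given: payload = 256 B, header = 26 B, trailer = 4 B
Overhead bytes = header + trailer = 26 + 4 = 30
Total frame = payload + overhead = 256 + 30 = 286
Overhead % = 30 / 286 * 100 = 10.4895% -> 10.49% (2 dp)

10.49


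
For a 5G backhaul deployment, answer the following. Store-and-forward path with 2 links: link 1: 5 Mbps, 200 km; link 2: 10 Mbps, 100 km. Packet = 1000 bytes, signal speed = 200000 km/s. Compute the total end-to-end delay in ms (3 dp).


Packet = 1000 bytes = 8000 bits. Store-and-forward: sum (t_trans + t_prop) per link.
Link 1: t_trans = 8000/(5*10^6) s = 1.6000 ms; t_prop = 200/200000 s = 1.0000 ms; subtotal = 2.6000 ms
Link 2: t_trans = 8000/(10*10^6) s = 0.8000 ms; t_prop = 100/200000 s = 0.5000 ms; subtotal = 1.3000 ms
End-to-end = 2.6000 + 1.3000 = 3.9000 ms -> 3.900 ms (3 dp)

3.900


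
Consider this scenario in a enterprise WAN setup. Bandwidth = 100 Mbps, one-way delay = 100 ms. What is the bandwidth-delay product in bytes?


Given: bandwidth = 100 Mbps, delay = 100 ms
BDP in bits = 100 * 10^6 * 100 / 1000
BDP in bits = 10000000
BDP in bytes = 10000000 / 8 = 1250000

1250000


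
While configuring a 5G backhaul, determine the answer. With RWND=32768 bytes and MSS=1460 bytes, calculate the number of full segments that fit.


Given: RWND = 32768 bytes, MSS = 1460 bytes
Full segments = floor(RWND / MSS)
Full segments = floor(32768 / 1460)
Full segments = floor(22.4438) = 22

22


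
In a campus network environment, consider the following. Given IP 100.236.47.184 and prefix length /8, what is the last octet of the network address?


Given: IP = 100.236.47.184, prefix = /8
Subnet mask = 255.0.0.0
Last octet of IP: 184
Last octet of mask: 0
Network last octet = 184 AND 0 = 0

0


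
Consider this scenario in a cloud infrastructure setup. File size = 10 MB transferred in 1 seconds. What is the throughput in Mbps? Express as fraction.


Given: file = 10 MB, time = 1 s
File in Mb = 10 * 8 = 80 Mb
Throughput = 80 / 1 Mbps
Throughput = 80 Mbps

80


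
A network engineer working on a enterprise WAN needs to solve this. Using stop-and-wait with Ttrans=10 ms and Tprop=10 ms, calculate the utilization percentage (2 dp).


Given: Ttrans = 10 ms, Tprop = 10 ms
RTT = 2 * Tprop = 2 * 10 = 20 ms
U = Ttrans / (Ttrans + RTT)
U = 10 / (10 + 20)
U = 10 / 30 = 0.333333
U% = 33.33%

33.33


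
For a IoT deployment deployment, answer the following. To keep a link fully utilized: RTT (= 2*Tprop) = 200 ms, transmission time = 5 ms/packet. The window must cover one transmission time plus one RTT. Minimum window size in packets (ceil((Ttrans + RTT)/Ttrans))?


Given: Ttrans = 5 ms, RTT = 200 ms (= 2 * Tprop, Tprop = 100 ms)
Time until first ACK returns = Ttrans + RTT = 5 + 200 = 205 ms
Need W * Ttrans >= Ttrans + RTT  ->  W >= (Ttrans + RTT) / Ttrans
(Ttrans + RTT) / Ttrans = 205 / 5 = 41
W_min = ceil(41) = 41

41


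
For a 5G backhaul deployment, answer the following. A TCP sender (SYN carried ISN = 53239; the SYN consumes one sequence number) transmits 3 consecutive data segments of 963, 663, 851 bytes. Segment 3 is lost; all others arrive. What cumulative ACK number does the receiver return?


SYN uses sequence number 53239; first data byte = ISN + 1 = 53240.
Segment 1: SEQ = 53240, len = 963 B, covers [53240, 54202]
Segment 2: SEQ = 54203, len = 663 B, covers [54203, 54865]
Segment 3: SEQ = 54866, len = 851 B, covers [54866, 55716] [LOST]
In-order data received: bytes [53240, 54865] (segments 1..2).
Segment 3 missing -> gap begins at byte 54866.
Cumulative ACK = next expected in-order byte = 53240 + 963 + 663 = 54866

54866


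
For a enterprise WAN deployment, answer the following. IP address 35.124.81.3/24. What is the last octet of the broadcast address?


Given: IP = 35.124.81.3, prefix = /24
Host bits = 32 - 24 = 8
Network last octet = 3 AND mask = 0
Host part size = 2^8 - 1 = 255
Broadcast last octet = 0 OR 255 = 255

255


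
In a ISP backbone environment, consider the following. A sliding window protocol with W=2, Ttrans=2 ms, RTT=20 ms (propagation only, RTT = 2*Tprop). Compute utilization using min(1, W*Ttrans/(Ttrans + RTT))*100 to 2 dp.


Given: W = 2, Ttrans = 2 ms, RTT = 20 ms (= 2 * Tprop, Tprop = 10 ms)
Cycle time = Ttrans + RTT = 2 + 20 = 22 ms (first packet sent until its ACK returns)
W * Ttrans = 2 * 2 = 4 ms of sending per cycle
W * Ttrans / (Ttrans + RTT) = 4 / 22 = 0.181818
U = min(1, 0.181818) = 0.181818
U% = 18.18%

18.18


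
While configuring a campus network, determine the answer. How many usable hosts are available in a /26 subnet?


Given: subnet mask /26
Host bits = 32 - 26 = 6
Total addresses = 2^6 = 64
Usable hosts = 64 - 2 (network + broadcast) = 62

62


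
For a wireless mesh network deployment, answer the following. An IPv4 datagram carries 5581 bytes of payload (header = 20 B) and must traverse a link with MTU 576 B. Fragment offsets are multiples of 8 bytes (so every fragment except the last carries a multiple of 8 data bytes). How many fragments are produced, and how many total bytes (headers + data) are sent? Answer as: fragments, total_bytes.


Max data per non-final fragment = floor((MTU - header)/8)*8 = floor((576 - 20)/8)*8 = floor(556/8)*8 = 552 B
Final fragment needs no 8-byte alignment: it can carry up to MTU - header = 556 B
Non-final fragments needed = ceil((payload - 556) / 552) = ceil(5025/552) = ceil(9.1033) = 10
Number of fragments = 10 + 1 = 11
Fragment sizes (data): 10 * 552 B + 61 B (last, 61 <= 556 OK)
Total bytes sent = payload + n_frags * header = 5581 + 11*20 = 5581 + 220 = 5801 B

11, 5801


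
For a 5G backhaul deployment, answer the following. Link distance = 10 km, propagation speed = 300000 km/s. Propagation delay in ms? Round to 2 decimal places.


Given: distance = 10 km, speed = 300000 km/s
Delay = distance / speed = 10 / 300000 seconds
Delay in ms = 10 * 1000 / 300000
Delay = 0.0333 ms
Rounded to 2 dp = 0.03 ms

0.03


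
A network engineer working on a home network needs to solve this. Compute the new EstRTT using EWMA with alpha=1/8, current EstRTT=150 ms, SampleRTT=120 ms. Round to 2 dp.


Given: EstRTT = 150 ms, SampleRTT = 120 ms, alpha = 1/8
New EstRTT = (1 - alpha) * EstRTT + alpha * SampleRTT
(7/8) * 150 = 131.25
(1/8) * 120 = 15
New EstRTT = 131.25 + 15 = 146.25 ms -> 146.25 ms (2 dp)

146.25


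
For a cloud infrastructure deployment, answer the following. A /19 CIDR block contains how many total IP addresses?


Given: CIDR prefix /19
Host bits = 32 - 19 = 13
Total addresses = 2^13 = 8192

8192


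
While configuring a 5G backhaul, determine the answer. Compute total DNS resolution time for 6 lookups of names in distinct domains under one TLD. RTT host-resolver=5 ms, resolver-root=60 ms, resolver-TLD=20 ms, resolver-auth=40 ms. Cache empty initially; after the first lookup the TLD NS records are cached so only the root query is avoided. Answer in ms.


Lookup 1 (cold cache): local + root + TLD + auth = 5 + 60 + 20 + 40 = 125 ms
Lookups 2..6 (TLD NS cached -> skip root; new domain -> still ask TLD and auth): local + TLD + auth = 5 + 20 + 40 = 65 ms each
Remaining 5 lookups: 5 * 65 = 325 ms
Total = 125 + 325 = 450 ms

450


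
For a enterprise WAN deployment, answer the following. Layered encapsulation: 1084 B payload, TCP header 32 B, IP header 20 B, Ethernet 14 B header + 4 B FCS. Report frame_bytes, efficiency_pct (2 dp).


TCP segment = 1084 + 32 = 1116 B
IP packet = 1116 + 20 = 1136 B
Ethernet frame = 1136 + 14 + 4 = 1154 B
Efficiency = app / frame = 1084 / 1154 = 0.939341 = 93.9341% -> 93.93% (2 dp)

1154, 93.93


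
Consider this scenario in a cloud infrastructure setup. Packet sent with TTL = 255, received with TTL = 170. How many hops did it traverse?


Given: initial TTL = 255, received TTL = 170
Hops = initial TTL - received TTL
Hops = 255 - 170 = 85

85


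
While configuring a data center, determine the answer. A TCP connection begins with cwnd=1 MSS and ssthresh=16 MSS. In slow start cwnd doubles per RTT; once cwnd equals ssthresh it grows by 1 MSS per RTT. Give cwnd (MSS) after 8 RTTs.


RTT 0: cwnd = 1 MSS (initial)
RTT 1: cwnd = 2 MSS (slow start, doubled)
RTT 2: cwnd = 4 MSS (slow start, doubled)
RTT 3: cwnd = 8 MSS (slow start, doubled)
RTT 4: cwnd = 16 MSS (slow start, doubled)
RTT 5: cwnd = 17 MSS (congestion avoidance, +1)
RTT 6: cwnd = 18 MSS (congestion avoidance, +1)
RTT 7: cwnd = 19 MSS (congestion avoidance, +1)
RTT 8: cwnd = 20 MSS (congestion avoidance, +1)

20


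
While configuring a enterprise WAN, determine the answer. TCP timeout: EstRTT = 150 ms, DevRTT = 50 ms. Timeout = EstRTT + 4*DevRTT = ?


Given: EstRTT = 150 ms, DevRTT = 50 ms
Timeout = EstRTT + 4 * DevRTT
4 * DevRTT = 4 * 50 = 200
Timeout = 150 + 200 = 350 ms

350


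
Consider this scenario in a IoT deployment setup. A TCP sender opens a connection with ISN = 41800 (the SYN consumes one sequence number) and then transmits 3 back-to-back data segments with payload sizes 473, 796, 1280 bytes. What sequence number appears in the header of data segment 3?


The SYN occupies sequence number ISN = 41800, so the first data byte is ISN + 1 = 41801.
SEQ of data segment i = (ISN + 1) + sum of payload sizes of segments 1..i-1.
Segment 1: SEQ = 41801, payload = 473 bytes
Segment 2: SEQ = 42274, payload = 796 bytes
Segment 3: SEQ = 43070, payload = 1280 bytes
SEQ of segment 3 = 41801 + 473 + 796 = 43070

43070


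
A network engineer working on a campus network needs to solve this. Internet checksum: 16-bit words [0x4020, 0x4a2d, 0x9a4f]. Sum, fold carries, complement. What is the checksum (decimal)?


Given words: [0x4020, 0x4a2d, 0x9a4f]
Step 1: Sum all words
Raw sum = 16416 + 18989 + 39503 = 74908
Step 2: Fold carry: (9372 + 1) = 9373
One's complement = ~9373 & 0xFFFF = 56162

56162


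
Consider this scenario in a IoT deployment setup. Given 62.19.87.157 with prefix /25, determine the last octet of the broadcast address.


Given: IP = 62.19.87.157, prefix = /25
Host bits = 32 - 25 = 7
Network last octet = 157 AND mask = 128
Host part size = 2^7 - 1 = 127
Broadcast last octet = 128 OR 127 = 255

255


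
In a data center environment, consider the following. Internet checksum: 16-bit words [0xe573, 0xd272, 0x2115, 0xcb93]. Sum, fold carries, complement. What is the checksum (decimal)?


Given words: [0xe573, 0xd272, 0x2115, 0xcb93]
Step 1: Sum all words
Raw sum = 58739 + 53874 + 8469 + 52115 = 173197
Step 2: Fold carry: (42125 + 2) = 42127
One's complement = ~42127 & 0xFFFF = 23408

23408


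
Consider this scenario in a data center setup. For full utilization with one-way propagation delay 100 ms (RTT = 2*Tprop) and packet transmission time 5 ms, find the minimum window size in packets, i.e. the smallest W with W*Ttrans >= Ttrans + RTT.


Given: Ttrans = 5 ms, RTT = 200 ms (= 2 * Tprop, Tprop = 100 ms)
Time until first ACK returns = Ttrans + RTT = 5 + 200 = 205 ms
Need W * Ttrans >= Ttrans + RTT  ->  W >= (Ttrans + RTT) / Ttrans
(Ttrans + RTT) / Ttrans = 205 / 5 = 41
W_min = ceil(41) = 41

41


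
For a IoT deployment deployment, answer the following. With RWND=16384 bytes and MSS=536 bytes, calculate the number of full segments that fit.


Given: RWND = 16384 bytes, MSS = 536 bytes
Full segments = floor(RWND / MSS)
Full segments = floor(16384 / 536)
Full segments = floor(30.5672) = 30

30


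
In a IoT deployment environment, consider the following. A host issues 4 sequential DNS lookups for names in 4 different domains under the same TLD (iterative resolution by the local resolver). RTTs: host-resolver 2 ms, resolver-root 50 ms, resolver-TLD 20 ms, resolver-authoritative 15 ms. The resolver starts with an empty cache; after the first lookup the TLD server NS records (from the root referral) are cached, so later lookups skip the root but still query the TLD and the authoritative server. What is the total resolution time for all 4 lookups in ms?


Lookup 1 (cold cache): local + root + TLD + auth = 2 + 50 + 20 + 15 = 87 ms
Lookups 2..4 (TLD NS cached -> skip root; new domain -> still ask TLD and auth): local + TLD + auth = 2 + 20 + 15 = 37 ms each
Remaining 3 lookups: 3 * 37 = 111 ms
Total = 87 + 111 = 198 ms

198


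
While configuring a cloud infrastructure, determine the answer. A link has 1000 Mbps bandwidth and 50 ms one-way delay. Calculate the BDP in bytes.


Given: bandwidth = 1000 Mbps, delay = 50 ms
BDP in bits = 1000 * 10^6 * 50 / 1000
BDP in bits = 50000000
BDP in bytes = 50000000 / 8 = 6250000

6250000


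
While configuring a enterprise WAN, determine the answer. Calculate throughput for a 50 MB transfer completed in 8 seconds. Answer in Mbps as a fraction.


Given: file = 50 MB, time = 8 s
File in Mb = 50 * 8 = 400 Mb
Throughput = 400 / 8 Mbps
Throughput = 50 Mbps

50


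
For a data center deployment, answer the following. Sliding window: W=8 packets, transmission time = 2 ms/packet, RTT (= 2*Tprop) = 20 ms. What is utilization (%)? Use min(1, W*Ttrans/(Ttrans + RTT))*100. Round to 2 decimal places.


Given: W = 8, Ttrans = 2 ms, RTT = 20 ms (= 2 * Tprop, Tprop = 10 ms)
Cycle time = Ttrans + RTT = 2 + 20 = 22 ms (first packet sent until its ACK returns)
W * Ttrans = 8 * 2 = 16 ms of sending per cycle
W * Ttrans / (Ttrans + RTT) = 16 / 22 = 0.727273
U = min(1, 0.727273) = 0.727273
U% = 72.73%

72.73


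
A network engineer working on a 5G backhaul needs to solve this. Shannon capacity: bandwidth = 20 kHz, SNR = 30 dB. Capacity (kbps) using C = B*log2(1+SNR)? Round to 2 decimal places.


Given: B = 20 kHz, SNR = 30 dB
SNR linear = 10^(30/10) = 1000
1 + SNR = 1001
log2(1001) = 9.9672262588
C = 20 * 1000 * 9.9672262588 = 199344.5252 bps
C = 199.344525 kbps -> 199.34 kbps (2 dp)

199.34


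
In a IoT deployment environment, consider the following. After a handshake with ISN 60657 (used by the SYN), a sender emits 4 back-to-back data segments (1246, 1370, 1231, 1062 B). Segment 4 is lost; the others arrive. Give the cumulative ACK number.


SYN uses sequence number 60657; first data byte = ISN + 1 = 60658.
Segment 1: SEQ = 60658, len = 1246 B, covers [60658, 61903]
Segment 2: SEQ = 61904, len = 1370 B, covers [61904, 63273]
Segment 3: SEQ = 63274, len = 1231 B, covers [63274, 64504]
Segment 4: SEQ = 64505, len = 1062 B, covers [64505, 65566] [LOST]
In-order data received: bytes [60658, 64504] (segments 1..3).
Segment 4 missing -> gap begins at byte 64505.
Cumulative ACK = next expected in-order byte = 60658 + 1246 + 1370 + 1231 = 64505

64505


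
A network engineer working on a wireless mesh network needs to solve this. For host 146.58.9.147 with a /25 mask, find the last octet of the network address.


Given: IP = 146.58.9.147, prefix = /25
Subnet mask = 255.255.255.128
Last octet of IP: 147
Last octet of mask: 128
Network last octet = 147 AND 128 = 128

128


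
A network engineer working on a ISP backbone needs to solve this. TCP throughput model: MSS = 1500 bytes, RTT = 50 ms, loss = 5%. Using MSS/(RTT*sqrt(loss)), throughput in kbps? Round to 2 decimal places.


Given: MSS = 1500 bytes, RTT = 50 ms, loss = 5%
RTT in seconds = 50 / 1000 = 0.05
Loss rate = 5% = 0.05
sqrt(loss) = sqrt(0.05) = 0.223606797750
Throughput (bytes/s) = 1500 / (0.05 * 0.223606797750) = 134164.0786
Throughput (kbps) = 134164.0786 * 8 / 1000 = 1073.312629 -> 1073.31 kbps (2 dp)

1073.31


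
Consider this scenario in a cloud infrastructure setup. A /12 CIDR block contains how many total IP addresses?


Given: CIDR prefix /12
Host bits = 32 - 12 = 20
Total addresses = 2^20 = 1048576

1048576


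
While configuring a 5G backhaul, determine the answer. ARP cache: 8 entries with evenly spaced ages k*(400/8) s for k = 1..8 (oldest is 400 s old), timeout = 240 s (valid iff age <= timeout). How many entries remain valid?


Ages are k * 400/8 s for k = 1..8 (spacing = 50.0000 s).
Entry k is valid iff k * 400/8 <= 240 iff k <= 8 * 240 / 400 = 4.8000
n_valid = floor(4.8000) = 4
(n_stale = 8 - 4 = 4)

4


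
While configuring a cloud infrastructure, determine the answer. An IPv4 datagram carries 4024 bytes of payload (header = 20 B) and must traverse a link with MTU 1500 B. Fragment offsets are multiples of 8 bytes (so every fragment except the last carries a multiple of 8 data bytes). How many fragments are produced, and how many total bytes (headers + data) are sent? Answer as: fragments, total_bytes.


Max data per non-final fragment = floor((MTU - header)/8)*8 = floor((1500 - 20)/8)*8 = floor(1480/8)*8 = 1480 B
Final fragment needs no 8-byte alignment: it can carry up to MTU - header = 1480 B
Non-final fragments needed = ceil((payload - 1480) / 1480) = ceil(2544/1480) = ceil(1.7189) = 2
Number of fragments = 2 + 1 = 3
Fragment sizes (data): 2 * 1480 B + 1064 B (last, 1064 <= 1480 OK)
Total bytes sent = payload + n_frags * header = 4024 + 3*20 = 4024 + 60 = 4084 B

3, 4084


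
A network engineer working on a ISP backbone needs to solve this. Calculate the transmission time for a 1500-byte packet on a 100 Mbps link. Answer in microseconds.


Given: packet = 1500 bytes, bandwidth = 100 Mbps
Packet in bits = 1500 * 8 = 12000 bits
Bandwidth = 100 * 10^6 = 100000000 bps
Time = 12000 / 100000000 seconds
Time in us = 12000 * 10^6 / 100000000 = 120

120


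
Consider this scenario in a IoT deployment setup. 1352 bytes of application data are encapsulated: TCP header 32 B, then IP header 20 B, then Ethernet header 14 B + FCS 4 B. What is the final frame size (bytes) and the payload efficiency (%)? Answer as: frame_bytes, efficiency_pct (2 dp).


TCP segment = 1352 + 32 = 1384 B
IP packet = 1384 + 20 = 1404 B
Ethernet frame = 1404 + 14 + 4 = 1422 B
Efficiency = app / frame = 1352 / 1422 = 0.950774 = 95.0774% -> 95.08% (2 dp)

1422, 95.08


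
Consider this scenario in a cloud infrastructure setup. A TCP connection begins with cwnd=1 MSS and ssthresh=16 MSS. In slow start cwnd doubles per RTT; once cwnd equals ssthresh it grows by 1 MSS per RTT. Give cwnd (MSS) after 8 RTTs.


RTT 0: cwnd = 1 MSS (initial)
RTT 1: cwnd = 2 MSS (slow start, doubled)
RTT 2: cwnd = 4 MSS (slow start, doubled)
RTT 3: cwnd = 8 MSS (slow start, doubled)
RTT 4: cwnd = 16 MSS (slow start, doubled)
RTT 5: cwnd = 17 MSS (congestion avoidance, +1)
RTT 6: cwnd = 18 MSS (congestion avoidance, +1)
RTT 7: cwnd = 19 MSS (congestion avoidance, +1)
RTT 8: cwnd = 20 MSS (congestion avoidance, +1)

20


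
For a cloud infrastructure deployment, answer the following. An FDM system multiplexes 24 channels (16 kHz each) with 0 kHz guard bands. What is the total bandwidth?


Given: 24 channels, 16 kHz each, guard = 0 kHz
Channel bandwidth = 24 * 16 = 384 kHz
Guard bands = 23 gaps * 0 kHz = 0 kHz
Total = 384 + 0 = 384 kHz

384


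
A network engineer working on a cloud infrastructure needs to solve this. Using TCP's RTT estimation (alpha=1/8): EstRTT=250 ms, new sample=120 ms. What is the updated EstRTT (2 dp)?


Given: EstRTT = 250 ms, SampleRTT = 120 ms, alpha = 1/8
New EstRTT = (1 - alpha) * EstRTT + alpha * SampleRTT
(7/8) * 250 = 218.75
(1/8) * 120 = 15
New EstRTT = 218.75 + 15 = 233.75 ms -> 233.75 ms (2 dp)

233.75


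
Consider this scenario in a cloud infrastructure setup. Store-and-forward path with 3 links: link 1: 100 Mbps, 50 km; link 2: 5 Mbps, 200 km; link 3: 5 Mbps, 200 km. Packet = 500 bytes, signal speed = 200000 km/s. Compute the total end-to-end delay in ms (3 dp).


Packet = 500 bytes = 4000 bits. Store-and-forward: sum (t_trans + t_prop) per link.
Link 1: t_trans = 4000/(100*10^6) s = 0.0400 ms; t_prop = 50/200000 s = 0.2500 ms; subtotal = 0.2900 ms
Link 2: t_trans = 4000/(5*10^6) s = 0.8000 ms; t_prop = 200/200000 s = 1.0000 ms; subtotal = 1.8000 ms
Link 3: t_trans = 4000/(5*10^6) s = 0.8000 ms; t_prop = 200/200000 s = 1.0000 ms; subtotal = 1.8000 ms
End-to-end = 0.2900 + 1.8000 + 1.8000 = 3.8900 ms -> 3.890 ms (3 dp)

3.890


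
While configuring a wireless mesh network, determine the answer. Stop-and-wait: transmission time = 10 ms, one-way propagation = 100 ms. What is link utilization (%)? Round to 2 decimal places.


Given: Ttrans = 10 ms, Tprop = 100 ms
RTT = 2 * Tprop = 2 * 100 = 200 ms
U = Ttrans / (Ttrans + RTT)
U = 10 / (10 + 200)
U = 10 / 210 = 0.047619
U% = 4.76%

4.76


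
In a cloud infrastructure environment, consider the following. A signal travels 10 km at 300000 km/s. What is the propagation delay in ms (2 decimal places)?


Given: distance = 10 km, speed = 300000 km/s
Delay = distance / speed = 10 / 300000 seconds
Delay in ms = 10 * 1000 / 300000
Delay = 0.0333 ms
Rounded to 2 dp = 0.03 ms

0.03


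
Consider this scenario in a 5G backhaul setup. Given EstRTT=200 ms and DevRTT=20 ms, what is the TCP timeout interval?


Given: EstRTT = 200 ms, DevRTT = 20 ms
Timeout = EstRTT + 4 * DevRTT
4 * DevRTT = 4 * 20 = 80
Timeout = 200 + 80 = 280 ms

280


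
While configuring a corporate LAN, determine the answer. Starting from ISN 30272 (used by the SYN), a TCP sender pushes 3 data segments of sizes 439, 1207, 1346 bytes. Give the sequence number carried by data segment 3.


The SYN occupies sequence number ISN = 30272, so the first data byte is ISN + 1 = 30273.
SEQ of data segment i = (ISN + 1) + sum of payload sizes of segments 1..i-1.
Segment 1: SEQ = 30273, payload = 439 bytes
Segment 2: SEQ = 30712, payload = 1207 bytes
Segment 3: SEQ = 31919, payload = 1346 bytes
SEQ of segment 3 = 30273 + 439 + 1207 = 31919

31919


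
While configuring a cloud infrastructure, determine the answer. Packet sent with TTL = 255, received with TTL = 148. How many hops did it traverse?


Given: initial TTL = 255, received TTL = 148
Hops = initial TTL - received TTL
Hops = 255 - 148 = 107

107


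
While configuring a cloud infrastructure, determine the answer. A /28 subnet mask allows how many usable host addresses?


Given: subnet mask /28
Host bits = 32 - 28 = 4
Total addresses = 2^4 = 16
Usable hosts = 16 - 2 (network + broadcast) = 14

14


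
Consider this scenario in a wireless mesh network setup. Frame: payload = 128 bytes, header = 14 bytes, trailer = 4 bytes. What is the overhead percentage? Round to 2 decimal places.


Given: payload = 128 B, header = 14 B, trailer = 4 B
Overhead bytes = header + trailer = 14 + 4 = 18
Total frame = payload + overhead = 128 + 18 = 146
Overhead % = 18 / 146 * 100 = 12.3288% -> 12.33% (2 dp)

12.33


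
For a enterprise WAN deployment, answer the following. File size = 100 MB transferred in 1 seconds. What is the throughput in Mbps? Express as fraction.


Given: file = 100 MB, time = 1 s
File in Mb = 100 * 8 = 800 Mb
Throughput = 800 / 1 Mbps
Throughput = 800 Mbps

800


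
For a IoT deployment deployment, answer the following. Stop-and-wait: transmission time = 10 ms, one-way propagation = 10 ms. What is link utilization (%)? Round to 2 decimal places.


Given: Ttrans = 10 ms, Tprop = 10 ms
RTT = 2 * Tprop = 2 * 10 = 20 ms
U = Ttrans / (Ttrans + RTT)
U = 10 / (10 + 20)
U = 10 / 30 = 0.333333
U% = 33.33%

33.33


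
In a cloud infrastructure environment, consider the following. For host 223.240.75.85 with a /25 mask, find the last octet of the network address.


Given: IP = 223.240.75.85, prefix = /25
Subnet mask = 255.255.255.128
Last octet of IP: 85
Last octet of mask: 128
Network last octet = 85 AND 128 = 0

0


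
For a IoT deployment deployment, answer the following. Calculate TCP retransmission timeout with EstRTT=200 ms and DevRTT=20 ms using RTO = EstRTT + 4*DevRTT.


Given: EstRTT = 200 ms, DevRTT = 20 ms
Timeout = EstRTT + 4 * DevRTT
4 * DevRTT = 4 * 20 = 80
Timeout = 200 + 80 = 280 ms

280


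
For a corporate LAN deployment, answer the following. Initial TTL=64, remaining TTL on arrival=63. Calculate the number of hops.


Given: initial TTL = 64, received TTL = 63
Hops = initial TTL - received TTL
Hops = 64 - 63 = 1

1


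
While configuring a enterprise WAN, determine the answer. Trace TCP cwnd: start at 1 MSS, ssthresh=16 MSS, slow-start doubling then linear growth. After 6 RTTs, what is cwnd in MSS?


RTT 0: cwnd = 1 MSS (initial)
RTT 1: cwnd = 2 MSS (slow start, doubled)
RTT 2: cwnd = 4 MSS (slow start, doubled)
RTT 3: cwnd = 8 MSS (slow start, doubled)
RTT 4: cwnd = 16 MSS (slow start, doubled)
RTT 5: cwnd = 17 MSS (congestion avoidance, +1)
RTT 6: cwnd = 18 MSS (congestion avoidance, +1)

18


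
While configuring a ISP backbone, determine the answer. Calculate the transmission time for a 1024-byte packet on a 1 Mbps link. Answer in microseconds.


Given: packet = 1024 bytes, bandwidth = 1 Mbps
Packet in bits = 1024 * 8 = 8192 bits
Bandwidth = 1 * 10^6 = 1000000 bps
Time = 8192 / 1000000 seconds
Time in us = 8192 * 10^6 / 1000000 = 8192

8192


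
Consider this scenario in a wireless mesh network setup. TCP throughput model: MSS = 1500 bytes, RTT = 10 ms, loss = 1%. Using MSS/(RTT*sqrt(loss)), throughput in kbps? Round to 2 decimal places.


Given: MSS = 1500 bytes, RTT = 10 ms, loss = 1%
RTT in seconds = 10 / 1000 = 0.01
Loss rate = 1% = 0.01
sqrt(loss) = sqrt(0.01) = 0.1
Throughput (bytes/s) = 1500 / (0.01 * 0.1) = 1500000.0000
Throughput (kbps) = 1500000.0000 * 8 / 1000 = 12000.000000 -> 12000.00 kbps (2 dp)

12000.00


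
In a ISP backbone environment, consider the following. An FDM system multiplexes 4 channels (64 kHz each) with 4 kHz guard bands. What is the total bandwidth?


Given: 4 channels, 64 kHz each, guard = 4 kHz
Channel bandwidth = 4 * 64 = 256 kHz
Guard bands = 3 gaps * 4 kHz = 12 kHz
Total = 256 + 12 = 268 kHz

268


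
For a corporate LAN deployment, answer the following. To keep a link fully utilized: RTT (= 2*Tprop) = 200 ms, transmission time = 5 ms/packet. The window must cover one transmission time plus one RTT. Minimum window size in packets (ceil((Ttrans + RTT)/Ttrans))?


Given: Ttrans = 5 ms, RTT = 200 ms (= 2 * Tprop, Tprop = 100 ms)
Time until first ACK returns = Ttrans + RTT = 5 + 200 = 205 ms
Need W * Ttrans >= Ttrans + RTT  ->  W >= (Ttrans + RTT) / Ttrans
(Ttrans + RTT) / Ttrans = 205 / 5 = 41
W_min = ceil(41) = 41

41


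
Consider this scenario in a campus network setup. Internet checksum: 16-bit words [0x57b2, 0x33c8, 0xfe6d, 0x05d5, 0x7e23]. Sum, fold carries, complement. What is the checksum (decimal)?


Given words: [0x57b2, 0x33c8, 0xfe6d, 0x05d5, 0x7e23]
Step 1: Sum all words
Raw sum = 22450 + 13256 + 65133 + 1493 + 32291 = 134623
Step 2: Fold carry: (3551 + 2) = 3553
One's complement = ~3553 & 0xFFFF = 61982

61982


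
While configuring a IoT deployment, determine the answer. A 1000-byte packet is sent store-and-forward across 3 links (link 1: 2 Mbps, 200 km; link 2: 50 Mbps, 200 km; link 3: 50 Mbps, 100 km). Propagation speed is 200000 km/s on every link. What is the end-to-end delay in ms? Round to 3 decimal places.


Packet = 1000 bytes = 8000 bits. Store-and-forward: sum (t_trans + t_prop) per link.
Link 1: t_trans = 8000/(2*10^6) s = 4.0000 ms; t_prop = 200/200000 s = 1.0000 ms; subtotal = 5.0000 ms
Link 2: t_trans = 8000/(50*10^6) s = 0.1600 ms; t_prop = 200/200000 s = 1.0000 ms; subtotal = 1.1600 ms
Link 3: t_trans = 8000/(50*10^6) s = 0.1600 ms; t_prop = 100/200000 s = 0.5000 ms; subtotal = 0.6600 ms
End-to-end = 5.0000 + 1.1600 + 0.6600 = 6.8200 ms -> 6.820 ms (3 dp)

6.820


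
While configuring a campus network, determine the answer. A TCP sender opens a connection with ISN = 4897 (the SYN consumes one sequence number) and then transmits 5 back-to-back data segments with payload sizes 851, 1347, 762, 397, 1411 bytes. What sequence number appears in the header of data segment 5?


The SYN occupies sequence number ISN = 4897, so the first data byte is ISN + 1 = 4898.
SEQ of data segment i = (ISN + 1) + sum of payload sizes of segments 1..i-1.
Segment 1: SEQ = 4898, payload = 851 bytes
Segment 2: SEQ = 5749, payload = 1347 bytes
Segment 3: SEQ = 7096, payload = 762 bytes
Segment 4: SEQ = 7858, payload = 397 bytes
Segment 5: SEQ = 8255, payload = 1411 bytes
SEQ of segment 5 = 4898 + 851 + 1347 + 762 + 397 = 8255

8255


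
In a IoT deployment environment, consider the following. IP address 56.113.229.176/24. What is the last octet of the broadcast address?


Given: IP = 56.113.229.176, prefix = /24
Host bits = 32 - 24 = 8
Network last octet = 176 AND mask = 0
Host part size = 2^8 - 1 = 255
Broadcast last octet = 0 OR 255 = 255

255


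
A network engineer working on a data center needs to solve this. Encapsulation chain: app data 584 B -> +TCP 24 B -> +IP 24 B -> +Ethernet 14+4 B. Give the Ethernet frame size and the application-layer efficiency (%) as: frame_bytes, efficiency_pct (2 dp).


TCP segment = 584 + 24 = 608 B
IP packet = 608 + 24 = 632 B
Ethernet frame = 632 + 14 + 4 = 650 B
Efficiency = app / frame = 584 / 650 = 0.898462 = 89.8462% -> 89.85% (2 dp)

650, 89.85


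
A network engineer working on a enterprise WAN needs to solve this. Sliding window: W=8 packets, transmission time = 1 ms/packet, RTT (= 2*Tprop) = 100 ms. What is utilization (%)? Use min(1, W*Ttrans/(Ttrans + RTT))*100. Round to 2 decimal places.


Given: W = 8, Ttrans = 1 ms, RTT = 100 ms (= 2 * Tprop, Tprop = 50 ms)
Cycle time = Ttrans + RTT = 1 + 100 = 101 ms (first packet sent until its ACK returns)
W * Ttrans = 8 * 1 = 8 ms of sending per cycle
W * Ttrans / (Ttrans + RTT) = 8 / 101 = 0.079208
U = min(1, 0.079208) = 0.079208
U% = 7.92%

7.92


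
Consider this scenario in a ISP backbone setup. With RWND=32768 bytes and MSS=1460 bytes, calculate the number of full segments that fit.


Given: RWND = 32768 bytes, MSS = 1460 bytes
Full segments = floor(RWND / MSS)
Full segments = floor(32768 / 1460)
Full segments = floor(22.4438) = 22

22
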